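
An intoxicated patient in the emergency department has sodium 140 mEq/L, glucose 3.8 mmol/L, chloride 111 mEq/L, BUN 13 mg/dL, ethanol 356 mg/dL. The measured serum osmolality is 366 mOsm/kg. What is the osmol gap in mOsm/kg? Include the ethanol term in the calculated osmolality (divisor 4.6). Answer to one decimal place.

Calculated osmolality = 2·Na + glucose + BUN/2.8 + ethanol/4.6
= 2·140 + 3.8 + 13/2.8 + 356/4.6
= 280 + 3.80 + 4.64 + 77.39
= 365.83 mOsm/kg ≈ 365.8 mOsm/kg
Osmolar gap = measured − calculated = 366 − 365.8 = 0.2 mOsm/kg

0.2 mOsm/kg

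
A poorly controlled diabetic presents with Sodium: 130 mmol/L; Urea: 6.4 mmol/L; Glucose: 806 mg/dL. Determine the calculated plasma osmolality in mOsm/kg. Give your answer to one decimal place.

Calculated osmolality = 2·Na + glucose/18 + urea
= 2·130 + 806/18 + 6.4
= 260 + 44.78 + 6.40
= 311.18 mOsm/kg

311.2 mOsm/kg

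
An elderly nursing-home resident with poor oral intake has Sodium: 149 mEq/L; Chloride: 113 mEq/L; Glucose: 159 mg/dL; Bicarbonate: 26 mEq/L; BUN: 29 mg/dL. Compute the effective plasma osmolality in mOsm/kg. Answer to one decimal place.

306.8 mOsm/kg

Effective osmolality excludes urea (freely permeant across cell membranes):
2·Na + glucose/18
= 2·149 + 159/18
= 298 + 8.83
= 306.83 mOsm/kg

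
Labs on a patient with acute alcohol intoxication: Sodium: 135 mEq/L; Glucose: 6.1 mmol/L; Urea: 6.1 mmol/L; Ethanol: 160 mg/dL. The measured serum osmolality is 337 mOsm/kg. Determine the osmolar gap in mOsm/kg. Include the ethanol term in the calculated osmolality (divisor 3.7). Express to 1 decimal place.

11.6 mOsm/kg

Calculated osmolality = 2·Na + glucose + urea + ethanol/3.7
= 2·135 + 6.1 + 6.1 + 160/3.7
= 270 + 6.10 + 6.10 + 43.24
= 325.44 mOsm/kg ≈ 325.4 mOsm/kg
Osmolar gap = measured − calculated = 337 − 325.4 = 11.6 mOsm/kg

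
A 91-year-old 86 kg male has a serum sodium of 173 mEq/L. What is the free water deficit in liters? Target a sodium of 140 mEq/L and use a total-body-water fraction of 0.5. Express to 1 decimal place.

TBW = 0.5 · 86 = 43 L
Free water deficit = TBW · (Na/140 − 1)
= 43 · (173/140 − 1)
= 43 · 0.2357
= 10.14 L

10.1 L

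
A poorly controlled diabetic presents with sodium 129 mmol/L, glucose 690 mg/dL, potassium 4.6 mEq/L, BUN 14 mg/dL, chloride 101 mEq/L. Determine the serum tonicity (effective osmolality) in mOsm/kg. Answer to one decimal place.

296.3 mOsm/kg

Effective osmolality excludes urea (freely permeant across cell membranes):
2·Na + glucose/18
= 2·129 + 690/18
= 258 + 38.33
= 296.33 mOsm/kg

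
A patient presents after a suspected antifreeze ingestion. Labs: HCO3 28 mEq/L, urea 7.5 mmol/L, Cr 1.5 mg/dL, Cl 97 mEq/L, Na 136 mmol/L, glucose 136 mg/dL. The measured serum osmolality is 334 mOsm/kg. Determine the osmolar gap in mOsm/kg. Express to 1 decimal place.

46.9 mOsm/kg

Calculated osmolality = 2·Na + glucose/18 + urea
= 2·136 + 136/18 + 7.5
= 272 + 7.56 + 7.50
= 287.06 mOsm/kg ≈ 287.1 mOsm/kg
Osmolar gap = measured − calculated = 334 − 287.1 = 46.9 mOsm/kg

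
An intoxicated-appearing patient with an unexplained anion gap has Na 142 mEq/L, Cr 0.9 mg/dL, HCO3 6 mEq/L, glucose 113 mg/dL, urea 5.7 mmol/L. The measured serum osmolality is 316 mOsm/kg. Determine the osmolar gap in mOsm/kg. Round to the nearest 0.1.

20.0 mOsm/kg

Calculated osmolality = 2·Na + glucose/18 + urea
= 2·142 + 113/18 + 5.7
= 284 + 6.28 + 5.70
= 295.98 mOsm/kg ≈ 296.0 mOsm/kg
Osmolar gap = measured − calculated = 316 − 296.0 = 20.0 mOsm/kg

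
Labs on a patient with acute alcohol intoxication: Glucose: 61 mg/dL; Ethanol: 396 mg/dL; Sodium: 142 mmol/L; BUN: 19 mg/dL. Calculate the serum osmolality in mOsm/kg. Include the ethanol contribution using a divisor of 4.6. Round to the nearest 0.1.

380.3 mOsm/kg

Calculated osmolality = 2·Na + glucose/18 + BUN/2.8 + ethanol/4.6
= 2·142 + 61/18 + 19/2.8 + 396/4.6
= 284 + 3.39 + 6.79 + 86.09
= 380.27 mOsm/kg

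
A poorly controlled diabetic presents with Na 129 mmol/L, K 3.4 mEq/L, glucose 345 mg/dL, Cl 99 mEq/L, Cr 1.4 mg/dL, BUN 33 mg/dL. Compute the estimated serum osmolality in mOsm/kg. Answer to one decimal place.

Calculated osmolality = 2·Na + glucose/18 + BUN/2.8
= 2·129 + 345/18 + 33/2.8
= 258 + 19.17 + 11.79
= 288.96 mOsm/kg

289.0 mOsm/kg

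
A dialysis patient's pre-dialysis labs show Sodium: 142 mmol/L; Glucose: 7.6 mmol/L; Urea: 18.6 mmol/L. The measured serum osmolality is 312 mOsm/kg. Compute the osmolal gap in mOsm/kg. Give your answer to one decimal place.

1.8 mOsm/kg

Calculated osmolality = 2·Na + glucose + urea
= 2·142 + 7.6 + 18.6
= 284 + 7.60 + 18.60
= 310.2 mOsm/kg ≈ 310.2 mOsm/kg
Osmolar gap = measured − calculated = 312 − 310.2 = 1.8 mOsm/kg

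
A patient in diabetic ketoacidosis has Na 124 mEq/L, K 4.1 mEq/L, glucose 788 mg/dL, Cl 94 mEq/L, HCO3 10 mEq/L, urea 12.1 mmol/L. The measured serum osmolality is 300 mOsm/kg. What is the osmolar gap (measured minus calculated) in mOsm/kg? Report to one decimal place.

Calculated osmolality = 2·Na + glucose/18 + urea
= 2·124 + 788/18 + 12.1
= 248 + 43.78 + 12.10
= 303.88 mOsm/kg ≈ 303.9 mOsm/kg
Osmolar gap = measured − calculated = 300 − 303.9 = -3.9 mOsm/kg

-3.9 mOsm/kg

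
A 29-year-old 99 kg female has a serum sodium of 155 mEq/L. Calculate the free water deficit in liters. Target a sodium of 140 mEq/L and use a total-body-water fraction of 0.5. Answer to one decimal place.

5.3 L

TBW = 0.5 · 99 = 49.5 L
Free water deficit = TBW · (Na/140 − 1)
= 49.5 · (155/140 − 1)
= 49.5 · 0.1071
= 5.3 L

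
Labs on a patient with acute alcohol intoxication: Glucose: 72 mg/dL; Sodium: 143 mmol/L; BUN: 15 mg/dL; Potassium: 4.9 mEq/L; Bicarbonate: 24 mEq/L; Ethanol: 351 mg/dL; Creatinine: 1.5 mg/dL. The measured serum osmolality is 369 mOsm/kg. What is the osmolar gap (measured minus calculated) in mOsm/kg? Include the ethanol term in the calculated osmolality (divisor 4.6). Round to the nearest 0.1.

-2.7 mOsm/kg

Calculated osmolality = 2·Na + glucose/18 + BUN/2.8 + ethanol/4.6
= 2·143 + 72/18 + 15/2.8 + 351/4.6
= 286 + 4 + 5.36 + 76.30
= 371.66 mOsm/kg ≈ 371.7 mOsm/kg
Osmolar gap = measured − calculated = 369 − 371.7 = -2.7 mOsm/kg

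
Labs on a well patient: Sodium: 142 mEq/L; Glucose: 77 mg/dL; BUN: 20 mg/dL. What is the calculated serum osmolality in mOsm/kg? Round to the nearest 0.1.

Calculated osmolality = 2·Na + glucose/18 + BUN/2.8
= 2·142 + 77/18 + 20/2.8
= 284 + 4.28 + 7.14
= 295.42 mOsm/kg

295.4 mOsm/kg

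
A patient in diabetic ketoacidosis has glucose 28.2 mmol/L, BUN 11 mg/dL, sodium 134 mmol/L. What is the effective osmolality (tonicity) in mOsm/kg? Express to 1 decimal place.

296.2 mOsm/kg

Effective osmolality excludes urea (freely permeant across cell membranes):
2·Na + glucose
= 2·134 + 28.2
= 268 + 28.2
= 296.2 mOsm/kg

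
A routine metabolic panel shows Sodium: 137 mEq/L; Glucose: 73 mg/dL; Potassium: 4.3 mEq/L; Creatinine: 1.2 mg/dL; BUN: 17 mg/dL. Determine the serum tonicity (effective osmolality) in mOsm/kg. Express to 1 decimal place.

278.1 mOsm/kg

Effective osmolality excludes urea (freely permeant across cell membranes):
2·Na + glucose/18
= 2·137 + 73/18
= 274 + 4.06
= 278.06 mOsm/kg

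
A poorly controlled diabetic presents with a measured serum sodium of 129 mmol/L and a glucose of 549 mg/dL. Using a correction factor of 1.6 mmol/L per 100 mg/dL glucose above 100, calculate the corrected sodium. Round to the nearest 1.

136 mmol/L

Corrected Na = measured Na + 1.6 · (glucose − 100)/100
= 129 + 1.6 · (549 − 100)/100
= 129 + 7.2
= 136.2 mmol/L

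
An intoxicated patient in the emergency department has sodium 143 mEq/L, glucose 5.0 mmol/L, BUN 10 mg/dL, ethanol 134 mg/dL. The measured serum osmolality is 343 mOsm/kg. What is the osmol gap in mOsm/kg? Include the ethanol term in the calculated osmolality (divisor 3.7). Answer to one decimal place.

Calculated osmolality = 2·Na + glucose + BUN/2.8 + ethanol/3.7
= 2·143 + 5 + 10/2.8 + 134/3.7
= 286 + 5 + 3.57 + 36.22
= 330.79 mOsm/kg ≈ 330.8 mOsm/kg
Osmolar gap = measured − calculated = 343 − 330.8 = 12.2 mOsm/kg

12.2 mOsm/kg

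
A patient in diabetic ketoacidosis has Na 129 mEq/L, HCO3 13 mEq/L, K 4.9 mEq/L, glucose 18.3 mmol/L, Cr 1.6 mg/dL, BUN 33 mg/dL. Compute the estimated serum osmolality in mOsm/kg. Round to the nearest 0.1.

288.1 mOsm/kg

Calculated osmolality = 2·Na + glucose + BUN/2.8
= 2·129 + 18.3 + 33/2.8
= 258 + 18.30 + 11.79
= 288.09 mOsm/kg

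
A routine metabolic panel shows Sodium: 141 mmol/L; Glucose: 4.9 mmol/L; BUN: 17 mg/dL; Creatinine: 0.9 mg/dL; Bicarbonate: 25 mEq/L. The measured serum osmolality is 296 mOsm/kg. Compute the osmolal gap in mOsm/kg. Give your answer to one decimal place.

3.0 mOsm/kg

Calculated osmolality = 2·Na + glucose + BUN/2.8
= 2·141 + 4.9 + 17/2.8
= 282 + 4.90 + 6.07
= 292.97 mOsm/kg ≈ 293.0 mOsm/kg
Osmolar gap = measured − calculated = 296 − 293.0 = 3.0 mOsm/kg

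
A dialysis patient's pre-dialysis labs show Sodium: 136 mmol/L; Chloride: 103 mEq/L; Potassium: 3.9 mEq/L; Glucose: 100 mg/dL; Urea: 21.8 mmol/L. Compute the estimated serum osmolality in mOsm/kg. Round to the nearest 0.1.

299.4 mOsm/kg

Calculated osmolality = 2·Na + glucose/18 + urea
= 2·136 + 100/18 + 21.8
= 272 + 5.56 + 21.80
= 299.36 mOsm/kg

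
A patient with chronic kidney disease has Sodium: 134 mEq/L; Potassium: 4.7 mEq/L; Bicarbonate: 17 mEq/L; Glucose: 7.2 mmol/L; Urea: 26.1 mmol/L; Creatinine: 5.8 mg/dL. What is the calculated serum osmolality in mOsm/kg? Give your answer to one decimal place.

Calculated osmolality = 2·Na + glucose + urea
= 2·134 + 7.2 + 26.1
= 268 + 7.20 + 26.10
= 301.3 mOsm/kg

301.3 mOsm/kg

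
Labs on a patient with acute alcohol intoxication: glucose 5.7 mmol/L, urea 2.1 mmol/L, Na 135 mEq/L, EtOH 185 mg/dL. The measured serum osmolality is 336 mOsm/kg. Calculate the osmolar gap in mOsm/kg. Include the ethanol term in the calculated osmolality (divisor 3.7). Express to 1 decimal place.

Calculated osmolality = 2·Na + glucose + urea + ethanol/3.7
= 2·135 + 5.7 + 2.1 + 185/3.7
= 270 + 5.70 + 2.10 + 50
= 327.8 mOsm/kg ≈ 327.8 mOsm/kg
Osmolar gap = measured − calculated = 336 − 327.8 = 8.2 mOsm/kg

8.2 mOsm/kg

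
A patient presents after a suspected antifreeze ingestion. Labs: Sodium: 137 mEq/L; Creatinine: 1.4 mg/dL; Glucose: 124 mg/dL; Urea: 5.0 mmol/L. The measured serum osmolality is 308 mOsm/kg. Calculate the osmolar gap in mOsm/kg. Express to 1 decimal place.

Calculated osmolality = 2·Na + glucose/18 + urea
= 2·137 + 124/18 + 5
= 274 + 6.89 + 5
= 285.89 mOsm/kg ≈ 285.9 mOsm/kg
Osmolar gap = measured − calculated = 308 − 285.9 = 22.1 mOsm/kg

22.1 mOsm/kg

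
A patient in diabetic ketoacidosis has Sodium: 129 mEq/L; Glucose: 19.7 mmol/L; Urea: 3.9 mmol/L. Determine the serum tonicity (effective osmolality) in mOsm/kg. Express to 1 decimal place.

277.7 mOsm/kg

Effective osmolality excludes urea (freely permeant across cell membranes):
2·Na + glucose
= 2·129 + 19.7
= 258 + 19.7
= 277.7 mOsm/kg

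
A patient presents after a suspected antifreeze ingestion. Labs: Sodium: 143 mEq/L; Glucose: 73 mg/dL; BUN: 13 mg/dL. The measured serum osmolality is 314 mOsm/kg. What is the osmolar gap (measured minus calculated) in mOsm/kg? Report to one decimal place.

19.3 mOsm/kg

Calculated osmolality = 2·Na + glucose/18 + BUN/2.8
= 2·143 + 73/18 + 13/2.8
= 286 + 4.06 + 4.64
= 294.7 mOsm/kg ≈ 294.7 mOsm/kg
Osmolar gap = measured − calculated = 314 − 294.7 = 19.3 mOsm/kg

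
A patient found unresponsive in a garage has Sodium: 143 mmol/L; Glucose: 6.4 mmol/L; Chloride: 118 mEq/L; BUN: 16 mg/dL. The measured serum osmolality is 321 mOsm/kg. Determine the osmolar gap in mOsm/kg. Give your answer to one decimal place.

Calculated osmolality = 2·Na + glucose + BUN/2.8
= 2·143 + 6.4 + 16/2.8
= 286 + 6.40 + 5.71
= 298.11 mOsm/kg ≈ 298.1 mOsm/kg
Osmolar gap = measured − calculated = 321 − 298.1 = 22.9 mOsm/kg

22.9 mOsm/kg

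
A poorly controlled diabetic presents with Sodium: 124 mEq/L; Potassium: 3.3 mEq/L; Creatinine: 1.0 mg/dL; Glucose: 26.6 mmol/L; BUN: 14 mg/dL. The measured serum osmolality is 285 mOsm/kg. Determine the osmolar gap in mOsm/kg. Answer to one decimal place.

Calculated osmolality = 2·Na + glucose + BUN/2.8
= 2·124 + 26.6 + 14/2.8
= 248 + 26.60 + 5
= 279.6 mOsm/kg ≈ 279.6 mOsm/kg
Osmolar gap = measured − calculated = 285 − 279.6 = 5.4 mOsm/kg

5.4 mOsm/kg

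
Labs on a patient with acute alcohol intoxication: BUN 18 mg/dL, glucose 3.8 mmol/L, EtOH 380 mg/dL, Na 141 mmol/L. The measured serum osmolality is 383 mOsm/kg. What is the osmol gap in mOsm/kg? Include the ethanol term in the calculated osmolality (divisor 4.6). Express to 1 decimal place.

8.2 mOsm/kg

Calculated osmolality = 2·Na + glucose + BUN/2.8 + ethanol/4.6
= 2·141 + 3.8 + 18/2.8 + 380/4.6
= 282 + 3.80 + 6.43 + 82.61
= 374.84 mOsm/kg ≈ 374.8 mOsm/kg
Osmolar gap = measured − calculated = 383 − 374.8 = 8.2 mOsm/kg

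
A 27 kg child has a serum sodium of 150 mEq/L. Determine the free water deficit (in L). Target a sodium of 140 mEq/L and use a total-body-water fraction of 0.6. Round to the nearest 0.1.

TBW = 0.6 · 27 = 16.2 L
Free water deficit = TBW · (Na/140 − 1)
= 16.2 · (150/140 − 1)
= 16.2 · 0.0714
= 1.16 L

1.2 L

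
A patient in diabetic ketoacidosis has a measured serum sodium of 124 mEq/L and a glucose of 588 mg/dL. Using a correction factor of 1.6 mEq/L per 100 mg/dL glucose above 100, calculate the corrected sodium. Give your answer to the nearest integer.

Corrected Na = measured Na + 1.6 · (glucose − 100)/100
= 124 + 1.6 · (588 − 100)/100
= 124 + 7.8
= 131.8 mEq/L

132 mEq/L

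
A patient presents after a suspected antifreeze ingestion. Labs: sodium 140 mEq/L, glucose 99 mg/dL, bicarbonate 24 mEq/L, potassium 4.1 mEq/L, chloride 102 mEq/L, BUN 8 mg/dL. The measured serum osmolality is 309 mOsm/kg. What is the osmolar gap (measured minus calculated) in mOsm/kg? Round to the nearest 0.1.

Calculated osmolality = 2·Na + glucose/18 + BUN/2.8
= 2·140 + 99/18 + 8/2.8
= 280 + 5.50 + 2.86
= 288.36 mOsm/kg ≈ 288.4 mOsm/kg
Osmolar gap = measured − calculated = 309 − 288.4 = 20.6 mOsm/kg

20.6 mOsm/kg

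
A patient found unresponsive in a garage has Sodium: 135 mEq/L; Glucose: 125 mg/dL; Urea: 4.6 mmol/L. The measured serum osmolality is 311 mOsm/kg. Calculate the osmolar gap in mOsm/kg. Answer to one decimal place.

29.5 mOsm/kg

Calculated osmolality = 2·Na + glucose/18 + urea
= 2·135 + 125/18 + 4.6
= 270 + 6.94 + 4.60
= 281.54 mOsm/kg ≈ 281.5 mOsm/kg
Osmolar gap = measured − calculated = 311 − 281.5 = 29.5 mOsm/kg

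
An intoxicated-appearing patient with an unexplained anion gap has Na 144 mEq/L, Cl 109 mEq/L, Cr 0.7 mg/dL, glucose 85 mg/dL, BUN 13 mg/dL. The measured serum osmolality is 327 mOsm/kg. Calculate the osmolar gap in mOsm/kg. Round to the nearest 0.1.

29.6 mOsm/kg

Calculated osmolality = 2·Na + glucose/18 + BUN/2.8
= 2·144 + 85/18 + 13/2.8
= 288 + 4.72 + 4.64
= 297.36 mOsm/kg ≈ 297.4 mOsm/kg
Osmolar gap = measured − calculated = 327 − 297.4 = 29.6 mOsm/kg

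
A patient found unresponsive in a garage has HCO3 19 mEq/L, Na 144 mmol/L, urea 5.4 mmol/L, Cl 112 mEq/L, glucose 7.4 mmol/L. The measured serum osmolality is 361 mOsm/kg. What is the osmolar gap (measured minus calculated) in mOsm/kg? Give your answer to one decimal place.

60.2 mOsm/kg

Calculated osmolality = 2·Na + glucose + urea
= 2·144 + 7.4 + 5.4
= 288 + 7.40 + 5.40
= 300.8 mOsm/kg ≈ 300.8 mOsm/kg
Osmolar gap = measured − calculated = 361 − 300.8 = 60.2 mOsm/kg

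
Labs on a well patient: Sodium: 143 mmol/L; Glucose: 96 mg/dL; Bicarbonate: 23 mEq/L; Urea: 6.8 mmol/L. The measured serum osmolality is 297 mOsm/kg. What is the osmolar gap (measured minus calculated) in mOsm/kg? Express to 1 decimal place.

-1.1 mOsm/kg

Calculated osmolality = 2·Na + glucose/18 + urea
= 2·143 + 96/18 + 6.8
= 286 + 5.33 + 6.80
= 298.13 mOsm/kg ≈ 298.1 mOsm/kg
Osmolar gap = measured − calculated = 297 − 298.1 = -1.1 mOsm/kg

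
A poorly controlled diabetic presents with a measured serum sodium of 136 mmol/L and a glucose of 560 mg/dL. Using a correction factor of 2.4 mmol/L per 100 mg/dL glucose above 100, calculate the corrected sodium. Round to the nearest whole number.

147 mmol/L

Corrected Na = measured Na + 2.4 · (glucose − 100)/100
= 136 + 2.4 · (560 − 100)/100
= 136 + 11
= 147 mmol/L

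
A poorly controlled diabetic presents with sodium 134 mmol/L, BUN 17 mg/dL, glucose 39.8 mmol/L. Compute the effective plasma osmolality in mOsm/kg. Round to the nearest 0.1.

Effective osmolality excludes urea (freely permeant across cell membranes):
2·Na + glucose
= 2·134 + 39.8
= 268 + 39.8
= 307.8 mOsm/kg

307.8 mOsm/kg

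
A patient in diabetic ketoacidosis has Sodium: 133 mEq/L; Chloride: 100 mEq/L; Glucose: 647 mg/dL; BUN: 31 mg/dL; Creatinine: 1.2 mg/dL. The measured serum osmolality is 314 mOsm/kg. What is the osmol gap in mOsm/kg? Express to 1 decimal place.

Calculated osmolality = 2·Na + glucose/18 + BUN/2.8
= 2·133 + 647/18 + 31/2.8
= 266 + 35.94 + 11.07
= 313.01 mOsm/kg ≈ 313.0 mOsm/kg
Osmolar gap = measured − calculated = 314 − 313.0 = 1.0 mOsm/kg

1.0 mOsm/kg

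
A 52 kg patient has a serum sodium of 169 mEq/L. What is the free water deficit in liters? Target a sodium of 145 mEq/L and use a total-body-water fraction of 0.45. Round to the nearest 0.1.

3.9 L

TBW = 0.45 · 52 = 23.4 L
Free water deficit = TBW · (Na/145 − 1)
= 23.4 · (169/145 − 1)
= 23.4 · 0.1655
= 3.87 L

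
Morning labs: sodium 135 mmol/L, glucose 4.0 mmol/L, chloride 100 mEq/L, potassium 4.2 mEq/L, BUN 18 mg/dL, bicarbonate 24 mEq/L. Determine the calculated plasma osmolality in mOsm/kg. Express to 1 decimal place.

280.4 mOsm/kg

Calculated osmolality = 2·Na + glucose + BUN/2.8
= 2·135 + 4 + 18/2.8
= 270 + 4 + 6.43
= 280.43 mOsm/kg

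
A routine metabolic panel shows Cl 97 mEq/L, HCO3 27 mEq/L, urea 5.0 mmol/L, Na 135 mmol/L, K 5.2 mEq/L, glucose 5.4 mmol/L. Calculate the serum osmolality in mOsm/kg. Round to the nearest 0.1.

280.4 mOsm/kg

Calculated osmolality = 2·Na + glucose + urea
= 2·135 + 5.4 + 5
= 270 + 5.40 + 5
= 280.4 mOsm/kg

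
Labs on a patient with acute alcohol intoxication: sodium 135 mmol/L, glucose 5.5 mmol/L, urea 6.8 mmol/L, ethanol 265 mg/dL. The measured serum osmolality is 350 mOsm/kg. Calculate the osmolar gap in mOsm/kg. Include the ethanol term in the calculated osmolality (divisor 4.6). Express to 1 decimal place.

10.1 mOsm/kg

Calculated osmolality = 2·Na + glucose + urea + ethanol/4.6
= 2·135 + 5.5 + 6.8 + 265/4.6
= 270 + 5.50 + 6.80 + 57.61
= 339.91 mOsm/kg ≈ 339.9 mOsm/kg
Osmolar gap = measured − calculated = 350 − 339.9 = 10.1 mOsm/kg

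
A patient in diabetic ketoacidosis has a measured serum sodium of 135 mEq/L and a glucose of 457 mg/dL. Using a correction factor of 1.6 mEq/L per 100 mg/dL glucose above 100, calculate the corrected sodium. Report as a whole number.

141 mEq/L

Corrected Na = measured Na + 1.6 · (glucose − 100)/100
= 135 + 1.6 · (457 − 100)/100
= 135 + 5.7
= 140.7 mEq/L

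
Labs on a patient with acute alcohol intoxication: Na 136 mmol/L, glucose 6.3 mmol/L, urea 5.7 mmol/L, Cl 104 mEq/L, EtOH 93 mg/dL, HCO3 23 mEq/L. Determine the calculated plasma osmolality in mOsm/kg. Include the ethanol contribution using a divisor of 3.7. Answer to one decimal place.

309.1 mOsm/kg

Calculated osmolality = 2·Na + glucose + urea + ethanol/3.7
= 2·136 + 6.3 + 5.7 + 93/3.7
= 272 + 6.30 + 5.70 + 25.14
= 309.14 mOsm/kg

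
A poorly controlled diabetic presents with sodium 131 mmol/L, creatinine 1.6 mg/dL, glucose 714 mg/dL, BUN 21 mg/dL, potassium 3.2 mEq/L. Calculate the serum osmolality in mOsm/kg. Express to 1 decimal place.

Calculated osmolality = 2·Na + glucose/18 + BUN/2.8
= 2·131 + 714/18 + 21/2.8
= 262 + 39.67 + 7.50
= 309.17 mOsm/kg

309.2 mOsm/kg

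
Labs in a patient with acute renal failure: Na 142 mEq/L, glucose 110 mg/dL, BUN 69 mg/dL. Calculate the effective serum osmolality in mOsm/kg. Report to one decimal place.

Effective osmolality excludes urea (freely permeant across cell membranes):
2·Na + glucose/18
= 2·142 + 110/18
= 284 + 6.11
= 290.11 mOsm/kg

290.1 mOsm/kg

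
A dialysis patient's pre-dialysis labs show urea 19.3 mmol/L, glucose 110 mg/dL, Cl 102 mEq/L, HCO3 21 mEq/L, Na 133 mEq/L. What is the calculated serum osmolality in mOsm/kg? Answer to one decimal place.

Calculated osmolality = 2·Na + glucose/18 + urea
= 2·133 + 110/18 + 19.3
= 266 + 6.11 + 19.30
= 291.41 mOsm/kg

291.4 mOsm/kg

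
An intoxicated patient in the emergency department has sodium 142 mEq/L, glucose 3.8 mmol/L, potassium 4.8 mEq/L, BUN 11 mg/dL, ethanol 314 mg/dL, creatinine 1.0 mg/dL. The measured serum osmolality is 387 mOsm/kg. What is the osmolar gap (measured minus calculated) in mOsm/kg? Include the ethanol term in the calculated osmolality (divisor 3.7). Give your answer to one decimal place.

10.4 mOsm/kg

Calculated osmolality = 2·Na + glucose + BUN/2.8 + ethanol/3.7
= 2·142 + 3.8 + 11/2.8 + 314/3.7
= 284 + 3.80 + 3.93 + 84.86
= 376.59 mOsm/kg ≈ 376.6 mOsm/kg
Osmolar gap = measured − calculated = 387 − 376.6 = 10.4 mOsm/kg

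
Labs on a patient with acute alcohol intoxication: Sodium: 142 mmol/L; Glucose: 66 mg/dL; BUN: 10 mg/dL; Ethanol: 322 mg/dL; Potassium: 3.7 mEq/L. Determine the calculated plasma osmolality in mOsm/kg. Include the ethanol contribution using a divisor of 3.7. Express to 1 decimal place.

378.3 mOsm/kg

Calculated osmolality = 2·Na + glucose/18 + BUN/2.8 + ethanol/3.7
= 2·142 + 66/18 + 10/2.8 + 322/3.7
= 284 + 3.67 + 3.57 + 87.03
= 378.27 mOsm/kg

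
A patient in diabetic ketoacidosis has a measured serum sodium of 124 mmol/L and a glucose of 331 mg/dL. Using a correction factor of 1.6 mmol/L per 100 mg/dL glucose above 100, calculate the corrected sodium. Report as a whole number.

Corrected Na = measured Na + 1.6 · (glucose − 100)/100
= 124 + 1.6 · (331 − 100)/100
= 124 + 3.7
= 127.7 mmol/L

128 mmol/L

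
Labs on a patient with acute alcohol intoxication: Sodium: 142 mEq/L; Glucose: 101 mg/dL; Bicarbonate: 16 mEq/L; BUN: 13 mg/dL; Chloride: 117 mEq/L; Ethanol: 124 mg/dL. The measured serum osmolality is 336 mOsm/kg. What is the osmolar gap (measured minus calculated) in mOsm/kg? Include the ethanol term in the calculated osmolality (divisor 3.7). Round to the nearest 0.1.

Calculated osmolality = 2·Na + glucose/18 + BUN/2.8 + ethanol/3.7
= 2·142 + 101/18 + 13/2.8 + 124/3.7
= 284 + 5.61 + 4.64 + 33.51
= 327.76 mOsm/kg ≈ 327.8 mOsm/kg
Osmolar gap = measured − calculated = 336 − 327.8 = 8.2 mOsm/kg

8.2 mOsm/kg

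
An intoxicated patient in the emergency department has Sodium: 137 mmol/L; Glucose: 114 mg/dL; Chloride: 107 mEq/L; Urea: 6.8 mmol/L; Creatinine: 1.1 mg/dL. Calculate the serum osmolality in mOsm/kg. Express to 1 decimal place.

Calculated osmolality = 2·Na + glucose/18 + urea
= 2·137 + 114/18 + 6.8
= 274 + 6.33 + 6.80
= 287.13 mOsm/kg

287.1 mOsm/kg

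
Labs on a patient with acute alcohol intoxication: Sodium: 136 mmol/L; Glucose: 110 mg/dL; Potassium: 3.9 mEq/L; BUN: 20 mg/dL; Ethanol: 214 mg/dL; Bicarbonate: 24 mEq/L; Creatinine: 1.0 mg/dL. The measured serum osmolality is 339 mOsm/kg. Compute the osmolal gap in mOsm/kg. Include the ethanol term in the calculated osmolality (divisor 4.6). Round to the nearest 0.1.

Calculated osmolality = 2·Na + glucose/18 + BUN/2.8 + ethanol/4.6
= 2·136 + 110/18 + 20/2.8 + 214/4.6
= 272 + 6.11 + 7.14 + 46.52
= 331.77 mOsm/kg ≈ 331.8 mOsm/kg
Osmolar gap = measured − calculated = 339 − 331.8 = 7.2 mOsm/kg

7.2 mOsm/kg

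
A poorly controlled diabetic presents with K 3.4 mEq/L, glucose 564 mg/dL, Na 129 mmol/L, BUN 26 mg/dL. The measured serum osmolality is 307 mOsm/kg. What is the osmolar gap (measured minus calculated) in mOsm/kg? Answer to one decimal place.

Calculated osmolality = 2·Na + glucose/18 + BUN/2.8
= 2·129 + 564/18 + 26/2.8
= 258 + 31.33 + 9.29
= 298.62 mOsm/kg ≈ 298.6 mOsm/kg
Osmolar gap = measured − calculated = 307 − 298.6 = 8.4 mOsm/kg

8.4 mOsm/kg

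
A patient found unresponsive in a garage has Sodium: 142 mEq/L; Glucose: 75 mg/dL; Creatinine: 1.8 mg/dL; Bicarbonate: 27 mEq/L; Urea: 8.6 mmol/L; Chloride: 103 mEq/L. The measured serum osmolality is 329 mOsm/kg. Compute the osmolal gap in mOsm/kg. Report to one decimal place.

32.2 mOsm/kg

Calculated osmolality = 2·Na + glucose/18 + urea
= 2·142 + 75/18 + 8.6
= 284 + 4.17 + 8.60
= 296.77 mOsm/kg ≈ 296.8 mOsm/kg
Osmolar gap = measured − calculated = 329 − 296.8 = 32.2 mOsm/kg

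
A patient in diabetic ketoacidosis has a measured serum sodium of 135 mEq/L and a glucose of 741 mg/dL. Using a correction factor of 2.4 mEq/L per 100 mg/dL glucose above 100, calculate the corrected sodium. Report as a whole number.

Corrected Na = measured Na + 2.4 · (glucose − 100)/100
= 135 + 2.4 · (741 − 100)/100
= 135 + 15.4
= 150.4 mEq/L

150 mEq/L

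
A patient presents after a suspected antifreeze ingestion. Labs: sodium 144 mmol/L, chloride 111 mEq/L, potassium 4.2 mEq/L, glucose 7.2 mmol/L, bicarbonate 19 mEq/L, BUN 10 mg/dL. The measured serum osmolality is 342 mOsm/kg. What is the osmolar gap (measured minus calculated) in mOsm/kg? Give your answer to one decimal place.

Calculated osmolality = 2·Na + glucose + BUN/2.8
= 2·144 + 7.2 + 10/2.8
= 288 + 7.20 + 3.57
= 298.77 mOsm/kg ≈ 298.8 mOsm/kg
Osmolar gap = measured − calculated = 342 − 298.8 = 43.2 mOsm/kg

43.2 mOsm/kg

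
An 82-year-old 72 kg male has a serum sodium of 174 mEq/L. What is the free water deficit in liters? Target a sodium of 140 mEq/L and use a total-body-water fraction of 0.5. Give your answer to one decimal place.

TBW = 0.5 · 72 = 36 L
Free water deficit = TBW · (Na/140 − 1)
= 36 · (174/140 − 1)
= 36 · 0.2429
= 8.74 L

8.7 L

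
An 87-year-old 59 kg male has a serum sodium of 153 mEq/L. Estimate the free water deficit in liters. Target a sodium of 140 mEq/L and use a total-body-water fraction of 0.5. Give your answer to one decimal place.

2.7 L

TBW = 0.5 · 59 = 29.5 L
Free water deficit = TBW · (Na/140 − 1)
= 29.5 · (153/140 − 1)
= 29.5 · 0.0929
= 2.74 L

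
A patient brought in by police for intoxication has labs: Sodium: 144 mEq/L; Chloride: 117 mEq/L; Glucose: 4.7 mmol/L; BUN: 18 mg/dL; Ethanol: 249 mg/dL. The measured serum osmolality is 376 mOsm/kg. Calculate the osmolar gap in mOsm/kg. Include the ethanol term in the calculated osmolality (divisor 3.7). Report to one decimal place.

Calculated osmolality = 2·Na + glucose + BUN/2.8 + ethanol/3.7
= 2·144 + 4.7 + 18/2.8 + 249/3.7
= 288 + 4.70 + 6.43 + 67.30
= 366.43 mOsm/kg ≈ 366.4 mOsm/kg
Osmolar gap = measured − calculated = 376 − 366.4 = 9.6 mOsm/kg

9.6 mOsm/kg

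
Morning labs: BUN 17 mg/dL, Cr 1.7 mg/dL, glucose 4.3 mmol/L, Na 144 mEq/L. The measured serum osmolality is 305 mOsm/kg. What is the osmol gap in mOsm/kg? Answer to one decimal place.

6.6 mOsm/kg

Calculated osmolality = 2·Na + glucose + BUN/2.8
= 2·144 + 4.3 + 17/2.8
= 288 + 4.30 + 6.07
= 298.37 mOsm/kg ≈ 298.4 mOsm/kg
Osmolar gap = measured − calculated = 305 − 298.4 = 6.6 mOsm/kg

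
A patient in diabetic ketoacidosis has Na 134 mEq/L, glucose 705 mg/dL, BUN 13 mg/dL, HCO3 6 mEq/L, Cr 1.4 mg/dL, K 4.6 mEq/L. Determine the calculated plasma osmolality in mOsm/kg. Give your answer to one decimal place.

Calculated osmolality = 2·Na + glucose/18 + BUN/2.8
= 2·134 + 705/18 + 13/2.8
= 268 + 39.17 + 4.64
= 311.81 mOsm/kg

311.8 mOsm/kg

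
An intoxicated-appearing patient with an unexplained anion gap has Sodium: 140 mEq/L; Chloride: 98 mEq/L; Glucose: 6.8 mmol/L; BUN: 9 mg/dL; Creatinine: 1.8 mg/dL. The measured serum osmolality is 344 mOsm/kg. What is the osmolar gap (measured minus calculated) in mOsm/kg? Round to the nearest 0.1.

54.0 mOsm/kg

Calculated osmolality = 2·Na + glucose + BUN/2.8
= 2·140 + 6.8 + 9/2.8
= 280 + 6.80 + 3.21
= 290.01 mOsm/kg ≈ 290.0 mOsm/kg
Osmolar gap = measured − calculated = 344 − 290.0 = 54.0 mOsm/kg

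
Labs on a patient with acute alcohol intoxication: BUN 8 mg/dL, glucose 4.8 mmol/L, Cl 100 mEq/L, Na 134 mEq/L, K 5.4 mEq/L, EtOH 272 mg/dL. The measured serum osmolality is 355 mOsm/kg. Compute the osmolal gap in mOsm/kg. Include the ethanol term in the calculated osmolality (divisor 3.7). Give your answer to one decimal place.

Calculated osmolality = 2·Na + glucose + BUN/2.8 + ethanol/3.7
= 2·134 + 4.8 + 8/2.8 + 272/3.7
= 268 + 4.80 + 2.86 + 73.51
= 349.17 mOsm/kg ≈ 349.2 mOsm/kg
Osmolar gap = measured − calculated = 355 − 349.2 = 5.8 mOsm/kg

5.8 mOsm/kg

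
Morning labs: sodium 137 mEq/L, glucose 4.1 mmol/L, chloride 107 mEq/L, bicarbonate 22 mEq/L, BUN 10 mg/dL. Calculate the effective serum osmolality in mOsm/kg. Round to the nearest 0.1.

Effective osmolality excludes urea (freely permeant across cell membranes):
2·Na + glucose
= 2·137 + 4.1
= 274 + 4.1
= 278.1 mOsm/kg

278.1 mOsm/kg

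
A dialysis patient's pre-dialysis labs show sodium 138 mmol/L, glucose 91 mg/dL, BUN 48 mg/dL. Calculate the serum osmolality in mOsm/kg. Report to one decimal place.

Calculated osmolality = 2·Na + glucose/18 + BUN/2.8
= 2·138 + 91/18 + 48/2.8
= 276 + 5.06 + 17.14
= 298.2 mOsm/kg

298.2 mOsm/kg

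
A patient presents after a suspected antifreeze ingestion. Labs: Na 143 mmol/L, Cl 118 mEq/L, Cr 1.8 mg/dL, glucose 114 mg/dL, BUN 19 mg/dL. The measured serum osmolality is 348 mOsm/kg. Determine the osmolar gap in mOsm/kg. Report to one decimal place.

Calculated osmolality = 2·Na + glucose/18 + BUN/2.8
= 2·143 + 114/18 + 19/2.8
= 286 + 6.33 + 6.79
= 299.12 mOsm/kg ≈ 299.1 mOsm/kg
Osmolar gap = measured − calculated = 348 − 299.1 = 48.9 mOsm/kg

48.9 mOsm/kg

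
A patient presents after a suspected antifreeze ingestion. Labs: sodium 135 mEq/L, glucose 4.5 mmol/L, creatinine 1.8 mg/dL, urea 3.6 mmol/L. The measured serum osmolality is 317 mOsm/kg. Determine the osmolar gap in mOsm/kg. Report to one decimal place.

Calculated osmolality = 2·Na + glucose + urea
= 2·135 + 4.5 + 3.6
= 270 + 4.50 + 3.60
= 278.1 mOsm/kg ≈ 278.1 mOsm/kg
Osmolar gap = measured − calculated = 317 − 278.1 = 38.9 mOsm/kg

38.9 mOsm/kg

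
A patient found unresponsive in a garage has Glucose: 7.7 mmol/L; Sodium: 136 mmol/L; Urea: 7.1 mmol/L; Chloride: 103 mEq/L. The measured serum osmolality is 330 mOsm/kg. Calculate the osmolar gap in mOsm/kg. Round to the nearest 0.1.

43.2 mOsm/kg

Calculated osmolality = 2·Na + glucose + urea
= 2·136 + 7.7 + 7.1
= 272 + 7.70 + 7.10
= 286.8 mOsm/kg ≈ 286.8 mOsm/kg
Osmolar gap = measured − calculated = 330 − 286.8 = 43.2 mOsm/kg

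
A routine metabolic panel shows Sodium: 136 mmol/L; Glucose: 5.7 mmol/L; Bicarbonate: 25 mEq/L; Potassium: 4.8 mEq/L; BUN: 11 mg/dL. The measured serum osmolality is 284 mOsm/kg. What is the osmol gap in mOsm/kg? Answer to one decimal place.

2.4 mOsm/kg

Calculated osmolality = 2·Na + glucose + BUN/2.8
= 2·136 + 5.7 + 11/2.8
= 272 + 5.70 + 3.93
= 281.63 mOsm/kg ≈ 281.6 mOsm/kg
Osmolar gap = measured − calculated = 284 − 281.6 = 2.4 mOsm/kg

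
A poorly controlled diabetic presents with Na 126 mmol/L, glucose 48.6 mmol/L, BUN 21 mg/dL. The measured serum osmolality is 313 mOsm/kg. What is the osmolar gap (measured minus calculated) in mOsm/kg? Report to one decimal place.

4.9 mOsm/kg

Calculated osmolality = 2·Na + glucose + BUN/2.8
= 2·126 + 48.6 + 21/2.8
= 252 + 48.60 + 7.50
= 308.1 mOsm/kg ≈ 308.1 mOsm/kg
Osmolar gap = measured − calculated = 313 − 308.1 = 4.9 mOsm/kg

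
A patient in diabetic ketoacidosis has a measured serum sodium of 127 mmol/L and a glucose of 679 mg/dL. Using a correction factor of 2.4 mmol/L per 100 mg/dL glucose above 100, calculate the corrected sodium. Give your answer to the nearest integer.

141 mmol/L

Corrected Na = measured Na + 2.4 · (glucose − 100)/100
= 127 + 2.4 · (679 − 100)/100
= 127 + 13.9
= 140.9 mmol/L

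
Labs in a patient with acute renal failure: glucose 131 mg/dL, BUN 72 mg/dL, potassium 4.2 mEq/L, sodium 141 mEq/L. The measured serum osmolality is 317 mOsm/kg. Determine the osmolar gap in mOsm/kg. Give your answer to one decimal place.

Calculated osmolality = 2·Na + glucose/18 + BUN/2.8
= 2·141 + 131/18 + 72/2.8
= 282 + 7.28 + 25.71
= 314.99 mOsm/kg ≈ 315.0 mOsm/kg
Osmolar gap = measured − calculated = 317 − 315.0 = 2.0 mOsm/kg

2.0 mOsm/kg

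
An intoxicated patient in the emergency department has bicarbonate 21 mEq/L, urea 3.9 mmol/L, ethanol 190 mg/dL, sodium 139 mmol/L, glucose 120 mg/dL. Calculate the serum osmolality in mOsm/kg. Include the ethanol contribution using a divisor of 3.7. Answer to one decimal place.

Calculated osmolality = 2·Na + glucose/18 + urea + ethanol/3.7
= 2·139 + 120/18 + 3.9 + 190/3.7
= 278 + 6.67 + 3.90 + 51.35
= 339.92 mOsm/kg

339.9 mOsm/kg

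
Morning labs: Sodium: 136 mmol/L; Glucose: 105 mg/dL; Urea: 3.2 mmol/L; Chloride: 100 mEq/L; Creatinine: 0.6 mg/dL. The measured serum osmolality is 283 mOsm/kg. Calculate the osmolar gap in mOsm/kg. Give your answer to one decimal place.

Calculated osmolality = 2·Na + glucose/18 + urea
= 2·136 + 105/18 + 3.2
= 272 + 5.83 + 3.20
= 281.03 mOsm/kg ≈ 281.0 mOsm/kg
Osmolar gap = measured − calculated = 283 − 281.0 = 2.0 mOsm/kg

2.0 mOsm/kg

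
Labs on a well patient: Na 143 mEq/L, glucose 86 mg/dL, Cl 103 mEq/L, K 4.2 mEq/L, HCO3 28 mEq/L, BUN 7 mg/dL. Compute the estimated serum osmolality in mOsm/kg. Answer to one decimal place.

Calculated osmolality = 2·Na + glucose/18 + BUN/2.8
= 2·143 + 86/18 + 7/2.8
= 286 + 4.78 + 2.50
= 293.28 mOsm/kg

293.3 mOsm/kg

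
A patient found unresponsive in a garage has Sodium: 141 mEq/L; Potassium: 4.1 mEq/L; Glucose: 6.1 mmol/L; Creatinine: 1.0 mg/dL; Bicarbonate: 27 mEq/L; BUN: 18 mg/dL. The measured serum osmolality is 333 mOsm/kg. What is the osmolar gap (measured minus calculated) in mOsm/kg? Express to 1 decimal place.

38.5 mOsm/kg

Calculated osmolality = 2·Na + glucose + BUN/2.8
= 2·141 + 6.1 + 18/2.8
= 282 + 6.10 + 6.43
= 294.53 mOsm/kg ≈ 294.5 mOsm/kg
Osmolar gap = measured − calculated = 333 − 294.5 = 38.5 mOsm/kg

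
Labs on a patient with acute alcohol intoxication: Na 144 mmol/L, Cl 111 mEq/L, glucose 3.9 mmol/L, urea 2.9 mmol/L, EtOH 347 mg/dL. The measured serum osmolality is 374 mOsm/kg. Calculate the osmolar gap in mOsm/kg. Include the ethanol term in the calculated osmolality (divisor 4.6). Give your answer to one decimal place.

Calculated osmolality = 2·Na + glucose + urea + ethanol/4.6
= 2·144 + 3.9 + 2.9 + 347/4.6
= 288 + 3.90 + 2.90 + 75.43
= 370.23 mOsm/kg ≈ 370.2 mOsm/kg
Osmolar gap = measured − calculated = 374 − 370.2 = 3.8 mOsm/kg

3.8 mOsm/kg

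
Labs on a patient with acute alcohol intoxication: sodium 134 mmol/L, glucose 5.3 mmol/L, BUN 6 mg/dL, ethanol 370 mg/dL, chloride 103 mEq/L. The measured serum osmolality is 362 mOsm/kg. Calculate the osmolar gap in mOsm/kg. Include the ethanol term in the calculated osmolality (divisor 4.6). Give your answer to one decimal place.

6.1 mOsm/kg

Calculated osmolality = 2·Na + glucose + BUN/2.8 + ethanol/4.6
= 2·134 + 5.3 + 6/2.8 + 370/4.6
= 268 + 5.30 + 2.14 + 80.43
= 355.87 mOsm/kg ≈ 355.9 mOsm/kg
Osmolar gap = measured − calculated = 362 − 355.9 = 6.1 mOsm/kg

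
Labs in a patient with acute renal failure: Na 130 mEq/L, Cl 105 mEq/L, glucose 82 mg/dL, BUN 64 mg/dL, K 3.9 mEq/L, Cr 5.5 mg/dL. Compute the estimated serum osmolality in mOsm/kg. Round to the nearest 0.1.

Calculated osmolality = 2·Na + glucose/18 + BUN/2.8
= 2·130 + 82/18 + 64/2.8
= 260 + 4.56 + 22.86
= 287.42 mOsm/kg

287.4 mOsm/kg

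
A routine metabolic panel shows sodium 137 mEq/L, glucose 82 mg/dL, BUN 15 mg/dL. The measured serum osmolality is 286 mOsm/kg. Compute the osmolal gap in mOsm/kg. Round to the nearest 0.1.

2.1 mOsm/kg

Calculated osmolality = 2·Na + glucose/18 + BUN/2.8
= 2·137 + 82/18 + 15/2.8
= 274 + 4.56 + 5.36
= 283.92 mOsm/kg ≈ 283.9 mOsm/kg
Osmolar gap = measured − calculated = 286 − 283.9 = 2.1 mOsm/kg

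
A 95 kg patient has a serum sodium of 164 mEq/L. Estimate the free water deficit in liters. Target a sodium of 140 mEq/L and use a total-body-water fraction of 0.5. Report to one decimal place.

8.1 L

TBW = 0.5 · 95 = 47.5 L
Free water deficit = TBW · (Na/140 − 1)
= 47.5 · (164/140 − 1)
= 47.5 · 0.1714
= 8.14 L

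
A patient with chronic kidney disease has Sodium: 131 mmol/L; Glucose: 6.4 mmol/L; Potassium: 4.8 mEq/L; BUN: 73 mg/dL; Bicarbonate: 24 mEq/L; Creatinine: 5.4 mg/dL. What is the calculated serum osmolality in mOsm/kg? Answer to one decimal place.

294.5 mOsm/kg

Calculated osmolality = 2·Na + glucose + BUN/2.8
= 2·131 + 6.4 + 73/2.8
= 262 + 6.40 + 26.07
= 294.47 mOsm/kg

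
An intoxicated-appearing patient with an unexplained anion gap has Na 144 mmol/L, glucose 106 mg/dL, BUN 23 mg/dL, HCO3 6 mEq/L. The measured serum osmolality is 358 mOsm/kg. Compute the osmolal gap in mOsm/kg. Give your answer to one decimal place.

55.9 mOsm/kg

Calculated osmolality = 2·Na + glucose/18 + BUN/2.8
= 2·144 + 106/18 + 23/2.8
= 288 + 5.89 + 8.21
= 302.1 mOsm/kg ≈ 302.1 mOsm/kg
Osmolar gap = measured − calculated = 358 − 302.1 = 55.9 mOsm/kg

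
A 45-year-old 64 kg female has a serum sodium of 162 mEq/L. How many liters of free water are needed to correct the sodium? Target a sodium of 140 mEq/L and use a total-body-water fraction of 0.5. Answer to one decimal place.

TBW = 0.5 · 64 = 32 L
Free water deficit = TBW · (Na/140 − 1)
= 32 · (162/140 − 1)
= 32 · 0.1571
= 5.03 L

5.0 L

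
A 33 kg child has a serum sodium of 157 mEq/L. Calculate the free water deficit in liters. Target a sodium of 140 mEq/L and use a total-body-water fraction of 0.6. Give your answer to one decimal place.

TBW = 0.6 · 33 = 19.8 L
Free water deficit = TBW · (Na/140 − 1)
= 19.8 · (157/140 − 1)
= 19.8 · 0.1214
= 2.4 L

2.4 L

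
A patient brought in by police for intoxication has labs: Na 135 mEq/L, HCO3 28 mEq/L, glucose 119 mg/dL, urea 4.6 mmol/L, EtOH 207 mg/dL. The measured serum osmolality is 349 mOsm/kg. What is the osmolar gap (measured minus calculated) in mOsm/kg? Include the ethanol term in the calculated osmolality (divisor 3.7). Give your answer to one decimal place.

11.8 mOsm/kg

Calculated osmolality = 2·Na + glucose/18 + urea + ethanol/3.7
= 2·135 + 119/18 + 4.6 + 207/3.7
= 270 + 6.61 + 4.60 + 55.95
= 337.16 mOsm/kg ≈ 337.2 mOsm/kg
Osmolar gap = measured − calculated = 349 − 337.2 = 11.8 mOsm/kg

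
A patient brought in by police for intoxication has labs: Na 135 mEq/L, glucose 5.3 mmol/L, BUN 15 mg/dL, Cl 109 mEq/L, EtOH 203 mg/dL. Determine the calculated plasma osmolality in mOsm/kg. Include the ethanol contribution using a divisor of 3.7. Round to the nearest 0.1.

Calculated osmolality = 2·Na + glucose + BUN/2.8 + ethanol/3.7
= 2·135 + 5.3 + 15/2.8 + 203/3.7
= 270 + 5.30 + 5.36 + 54.86
= 335.52 mOsm/kg

335.5 mOsm/kg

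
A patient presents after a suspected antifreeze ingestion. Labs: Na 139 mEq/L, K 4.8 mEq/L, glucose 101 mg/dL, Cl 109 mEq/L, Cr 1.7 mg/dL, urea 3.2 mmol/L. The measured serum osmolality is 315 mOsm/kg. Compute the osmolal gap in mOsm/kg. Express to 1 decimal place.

28.2 mOsm/kg

Calculated osmolality = 2·Na + glucose/18 + urea
= 2·139 + 101/18 + 3.2
= 278 + 5.61 + 3.20
= 286.81 mOsm/kg ≈ 286.8 mOsm/kg
Osmolar gap = measured − calculated = 315 − 286.8 = 28.2 mOsm/kg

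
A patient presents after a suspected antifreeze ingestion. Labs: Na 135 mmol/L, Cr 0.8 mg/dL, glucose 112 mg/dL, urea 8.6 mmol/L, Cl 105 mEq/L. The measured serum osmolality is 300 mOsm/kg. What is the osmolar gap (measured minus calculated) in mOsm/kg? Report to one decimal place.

Calculated osmolality = 2·Na + glucose/18 + urea
= 2·135 + 112/18 + 8.6
= 270 + 6.22 + 8.60
= 284.82 mOsm/kg ≈ 284.8 mOsm/kg
Osmolar gap = measured − calculated = 300 − 284.8 = 15.2 mOsm/kg

15.2 mOsm/kg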